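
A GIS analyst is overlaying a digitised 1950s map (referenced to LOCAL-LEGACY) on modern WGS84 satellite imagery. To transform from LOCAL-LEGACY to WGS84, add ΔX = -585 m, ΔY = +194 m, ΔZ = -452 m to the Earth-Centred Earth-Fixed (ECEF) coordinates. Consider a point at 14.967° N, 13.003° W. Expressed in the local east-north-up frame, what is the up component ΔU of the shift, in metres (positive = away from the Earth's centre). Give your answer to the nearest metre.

ΔU = -710 m

The local up (radial) axis is (cos φ cos λ, cos φ sin λ, sin φ), giving ΔU = -550.662 − 42.170 − 116.735 = -709.57 m.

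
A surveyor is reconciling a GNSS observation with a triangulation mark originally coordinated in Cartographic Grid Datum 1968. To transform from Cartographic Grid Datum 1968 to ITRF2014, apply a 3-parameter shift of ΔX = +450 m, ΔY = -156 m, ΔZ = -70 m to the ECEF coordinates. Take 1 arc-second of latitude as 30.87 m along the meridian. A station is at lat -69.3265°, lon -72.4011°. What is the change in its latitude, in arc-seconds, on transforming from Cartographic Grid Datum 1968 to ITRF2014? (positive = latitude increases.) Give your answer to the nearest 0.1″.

Δφ = 7.8″

sin φ = -0.935607, cos φ = 0.353042, sin λ = -0.953196, cos λ = 0.302352.
North component: ΔN = −sin φ cos λ·ΔX − sin φ sin λ·ΔY + cos φ·ΔZ = −(-0.935607)(0.302352)(450) − (-0.935607)(-0.953196)(-156) + (0.353042)(-70) = 241.71 m.
1° of latitude spans 3600 × 30.87 = 111132 m, so Δφ = 241.71 / 111132 × 3600 = 7.830″.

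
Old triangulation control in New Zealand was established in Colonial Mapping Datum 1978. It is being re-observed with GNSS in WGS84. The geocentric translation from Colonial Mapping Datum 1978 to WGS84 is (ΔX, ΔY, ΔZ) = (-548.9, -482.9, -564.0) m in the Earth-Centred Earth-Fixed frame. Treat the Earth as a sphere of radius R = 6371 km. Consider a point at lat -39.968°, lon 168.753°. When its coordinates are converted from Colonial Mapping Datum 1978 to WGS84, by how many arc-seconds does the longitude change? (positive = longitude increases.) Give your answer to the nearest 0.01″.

sin φ = -0.642360, cos φ = 0.766403, sin λ = 0.195039, cos λ = -0.980795.
East component: ΔE = −sin λ·ΔX + cos λ·ΔY = −(0.195039)(-548.9) + (-0.980795)(-482.9) = 580.68 m.
1° of latitude spans πR/180 = 111195 m; at latitude φ, 1° of longitude spans that × cos φ = 85220.2 m, so Δλ = 580.68 / 85220.2 × 3600 = 24.530″.

Δλ = 24.53″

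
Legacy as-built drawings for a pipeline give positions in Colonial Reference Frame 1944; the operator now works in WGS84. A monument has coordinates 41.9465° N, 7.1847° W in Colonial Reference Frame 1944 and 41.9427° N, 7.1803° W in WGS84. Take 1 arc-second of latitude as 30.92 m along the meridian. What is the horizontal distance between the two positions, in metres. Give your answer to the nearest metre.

Δφ = 41.9427° − 41.9465° = -0.0038°; Δλ = -7.1803° − -7.1847° = +0.0044°.
1° of latitude = 3600 × 30.92 = 111312 m.
ΔN = Δφ × 111312 = -423.0 m; ΔE = Δλ × 111312 × cos(41.9465°) = +0.0044 × 111312 × 0.743769 = 364.3 m.
Distance = √(ΔE² + ΔN²) = √(364.3² + (-423.0)²) = 558.2 m.

558 m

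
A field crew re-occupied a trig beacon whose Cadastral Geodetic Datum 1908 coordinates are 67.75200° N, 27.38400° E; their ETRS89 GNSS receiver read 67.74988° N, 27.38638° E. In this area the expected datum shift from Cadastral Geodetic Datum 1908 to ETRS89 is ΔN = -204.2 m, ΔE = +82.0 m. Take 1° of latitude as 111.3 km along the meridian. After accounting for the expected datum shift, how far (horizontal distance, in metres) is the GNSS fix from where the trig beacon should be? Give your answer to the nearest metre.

Observed coordinate differences: Δφ = -0.00212°, Δλ = +0.00238°.
Converting to metres (1° lat = 111300 m, cos φ = 0.378616): observed ΔN = -236.0 m, observed ΔE = 100.3 m.
Subtracting the expected shift leaves a residual of -236.0 − (-204.2) = -31.8 m north and 100.3 − (82.0) = 18.3 m east.
Residual distance = √((-31.8)² + 18.3²) = 36.6 m.

37 m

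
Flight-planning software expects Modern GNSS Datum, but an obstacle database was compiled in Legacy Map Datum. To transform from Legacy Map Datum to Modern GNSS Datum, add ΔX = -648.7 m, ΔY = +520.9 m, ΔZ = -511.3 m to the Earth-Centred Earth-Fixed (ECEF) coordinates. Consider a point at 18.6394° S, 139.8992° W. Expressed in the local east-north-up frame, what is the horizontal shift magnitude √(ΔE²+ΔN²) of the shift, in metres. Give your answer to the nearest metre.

924 m

The local east axis at (φ, λ) is (−sin λ, cos λ, 0), so ΔE = −sin(-139.8992°)·(-648.7) + cos(-139.8992°)·520.9 = -816.29 m.
The local north axis is (−sin φ cos λ, −sin φ sin λ, cos φ), giving ΔN = 158.591 − 107.239 − 484.482 = -433.13 m.
Horizontal magnitude = √(ΔE² + ΔN²) = √((-816.29)² + (-433.13)²) = 924.09 m.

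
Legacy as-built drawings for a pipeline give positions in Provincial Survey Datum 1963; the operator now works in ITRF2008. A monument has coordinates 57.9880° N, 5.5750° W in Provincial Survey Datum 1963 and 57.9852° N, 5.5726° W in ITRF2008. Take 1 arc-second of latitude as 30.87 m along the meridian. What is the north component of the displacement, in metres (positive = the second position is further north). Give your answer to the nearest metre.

Δφ = 57.9852° − 57.9880° = -0.0028°; Δλ = -5.5726° − -5.5750° = +0.0024°.
1° of latitude = 3600 × 30.87 = 111132 m.
ΔN = Δφ × 111132 = -311.2 m; ΔE = Δλ × 111132 × cos(57.9880°) = +0.0024 × 111132 × 0.530097 = 141.4 m.

ΔN = -311 m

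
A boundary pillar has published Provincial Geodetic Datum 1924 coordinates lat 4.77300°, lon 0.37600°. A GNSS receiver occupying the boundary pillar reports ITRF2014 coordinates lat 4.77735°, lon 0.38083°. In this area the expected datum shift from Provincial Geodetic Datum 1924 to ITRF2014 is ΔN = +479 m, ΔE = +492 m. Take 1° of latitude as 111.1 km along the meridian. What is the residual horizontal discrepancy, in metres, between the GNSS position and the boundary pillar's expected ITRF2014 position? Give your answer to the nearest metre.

Observed coordinate differences: Δφ = +0.00435°, Δλ = +0.00483°.
Converting to metres (1° lat = 111100 m, cos φ = 0.996532): observed ΔN = 483.3 m, observed ΔE = 534.8 m.
Subtracting the expected shift leaves a residual of 483.3 − (479) = 4.3 m north and 534.8 − (492) = 42.8 m east.
Residual distance = √(4.3² + 42.8²) = 43.0 m.

43 m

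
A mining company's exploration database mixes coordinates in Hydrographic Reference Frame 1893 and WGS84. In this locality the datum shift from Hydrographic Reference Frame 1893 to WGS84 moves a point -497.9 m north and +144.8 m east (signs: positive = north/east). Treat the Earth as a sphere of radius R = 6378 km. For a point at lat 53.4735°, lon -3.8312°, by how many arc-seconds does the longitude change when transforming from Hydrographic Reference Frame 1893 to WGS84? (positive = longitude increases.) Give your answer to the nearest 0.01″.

At latitude 53.4735°, cos φ = 0.595195.
One radian of longitude at latitude φ spans R cos φ, so Δλ = ΔE / (R cos φ) = 144.8 / (6378000 × 0.595195) = 3.8144e-05 rad = 7.868″.

Δλ = 7.87″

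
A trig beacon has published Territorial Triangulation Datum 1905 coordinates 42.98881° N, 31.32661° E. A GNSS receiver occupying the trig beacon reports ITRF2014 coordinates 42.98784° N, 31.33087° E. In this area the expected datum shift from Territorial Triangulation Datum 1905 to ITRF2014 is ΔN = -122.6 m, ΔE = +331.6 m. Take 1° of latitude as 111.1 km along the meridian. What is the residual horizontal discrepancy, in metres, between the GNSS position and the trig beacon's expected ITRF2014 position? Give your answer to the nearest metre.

21 m

Observed coordinate differences: Δφ = -0.00097°, Δλ = +0.00426°.
Converting to metres (1° lat = 111100 m, cos φ = 0.731487): observed ΔN = -107.8 m, observed ΔE = 346.2 m.
Subtracting the expected shift leaves a residual of -107.8 − (-122.6) = 14.8 m north and 346.2 − (331.6) = 14.6 m east.
Residual distance = √(14.8² + 14.6²) = 20.8 m.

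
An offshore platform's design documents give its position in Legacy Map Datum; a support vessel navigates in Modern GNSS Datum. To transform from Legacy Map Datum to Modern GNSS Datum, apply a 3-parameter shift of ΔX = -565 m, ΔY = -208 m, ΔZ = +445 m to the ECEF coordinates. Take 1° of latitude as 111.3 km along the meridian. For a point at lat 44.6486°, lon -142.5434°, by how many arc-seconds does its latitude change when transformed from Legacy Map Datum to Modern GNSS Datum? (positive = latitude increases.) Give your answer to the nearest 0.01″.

Δφ = -2.83″

sin φ = 0.702757, cos φ = 0.711430, sin λ = -0.608160, cos λ = -0.793814.
North component: ΔN = −sin φ cos λ·ΔX − sin φ sin λ·ΔY + cos φ·ΔZ = −(0.702757)(-0.793814)(-565) − (0.702757)(-0.608160)(-208) + (0.711430)(445) = -87.50 m.
1° of latitude spans 111300 m, so Δφ = -87.50 / 111300 × 3600 = -2.830″.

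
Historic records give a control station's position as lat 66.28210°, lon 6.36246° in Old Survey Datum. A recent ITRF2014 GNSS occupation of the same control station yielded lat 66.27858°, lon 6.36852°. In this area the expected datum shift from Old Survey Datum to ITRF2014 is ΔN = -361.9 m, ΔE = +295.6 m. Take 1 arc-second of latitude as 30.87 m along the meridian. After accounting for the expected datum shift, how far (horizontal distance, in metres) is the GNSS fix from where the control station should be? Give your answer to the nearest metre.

Observed coordinate differences: Δφ = -0.00352°, Δλ = +0.00606°.
Converting to metres (1° lat = 111132 m, cos φ = 0.402234): observed ΔN = -391.2 m, observed ΔE = 270.9 m.
Subtracting the expected shift leaves a residual of -391.2 − (-361.9) = -29.3 m north and 270.9 − (295.6) = -24.7 m east.
Residual distance = √((-29.3)² + (-24.7)²) = 38.3 m.

38 m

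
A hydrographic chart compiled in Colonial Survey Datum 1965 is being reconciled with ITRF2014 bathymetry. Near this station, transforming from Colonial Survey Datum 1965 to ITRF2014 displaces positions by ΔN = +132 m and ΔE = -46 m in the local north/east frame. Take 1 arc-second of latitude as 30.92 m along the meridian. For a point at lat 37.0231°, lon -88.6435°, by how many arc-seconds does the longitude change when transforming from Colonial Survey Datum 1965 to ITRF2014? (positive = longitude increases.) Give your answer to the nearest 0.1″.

At latitude 37.0231°, cos φ = 0.798393.
1″ of longitude at this latitude = 30.92 × cos φ = 24.6863 m, so Δλ = -46.0 / 24.6863 = -1.863″.

Δλ = -1.9″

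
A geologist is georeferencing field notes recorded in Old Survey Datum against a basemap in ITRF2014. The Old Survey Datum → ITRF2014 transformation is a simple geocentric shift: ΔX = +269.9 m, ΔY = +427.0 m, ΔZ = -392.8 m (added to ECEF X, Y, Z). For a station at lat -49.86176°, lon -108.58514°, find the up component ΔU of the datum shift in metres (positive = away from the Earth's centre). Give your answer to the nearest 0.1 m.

The local up (radial) axis is (cos φ cos λ, cos φ sin λ, sin φ), giving ΔU = -55.452 − 260.904 + 300.292 = -16.06 m.

ΔU = -16.1 m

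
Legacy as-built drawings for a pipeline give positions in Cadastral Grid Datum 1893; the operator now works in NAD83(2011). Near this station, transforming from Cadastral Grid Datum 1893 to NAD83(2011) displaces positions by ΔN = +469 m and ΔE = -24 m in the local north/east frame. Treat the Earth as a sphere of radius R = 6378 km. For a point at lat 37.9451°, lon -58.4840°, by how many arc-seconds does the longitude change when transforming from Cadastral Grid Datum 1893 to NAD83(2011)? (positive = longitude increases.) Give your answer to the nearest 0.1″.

Δλ = -1.0″

At latitude 37.9451°, cos φ = 0.788600.
One radian of longitude at latitude φ spans R cos φ, so Δλ = ΔE / (R cos φ) = -24.0 / (6378000 × 0.788600) = -4.7717e-06 rad = -0.984″.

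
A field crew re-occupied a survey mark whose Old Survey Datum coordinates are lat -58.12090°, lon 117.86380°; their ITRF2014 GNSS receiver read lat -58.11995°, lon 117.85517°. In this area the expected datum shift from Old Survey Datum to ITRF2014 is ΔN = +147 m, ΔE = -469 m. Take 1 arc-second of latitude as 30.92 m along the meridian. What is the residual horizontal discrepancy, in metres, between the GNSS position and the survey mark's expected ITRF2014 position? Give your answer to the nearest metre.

56 m

Observed coordinate differences: Δφ = +0.00095°, Δλ = -0.00863°.
Converting to metres (1° lat = 111312 m, cos φ = 0.528129): observed ΔN = 105.7 m, observed ΔE = -507.3 m.
Subtracting the expected shift leaves a residual of 105.7 − (147) = -41.3 m north and -507.3 − (-469) = -38.3 m east.
Residual distance = √((-41.3)² + (-38.3)²) = 56.3 m.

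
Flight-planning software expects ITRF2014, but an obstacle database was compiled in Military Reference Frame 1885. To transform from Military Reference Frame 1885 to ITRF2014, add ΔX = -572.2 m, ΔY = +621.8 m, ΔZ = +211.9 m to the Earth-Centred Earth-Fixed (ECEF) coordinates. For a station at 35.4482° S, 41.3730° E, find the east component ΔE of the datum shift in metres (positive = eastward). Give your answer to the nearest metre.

ΔE = 845 m

The local east axis at (φ, λ) is (−sin λ, cos λ, 0), so ΔE = −sin(41.3730°)·(-572.2) + cos(41.3730°)·621.8 = 844.81 m.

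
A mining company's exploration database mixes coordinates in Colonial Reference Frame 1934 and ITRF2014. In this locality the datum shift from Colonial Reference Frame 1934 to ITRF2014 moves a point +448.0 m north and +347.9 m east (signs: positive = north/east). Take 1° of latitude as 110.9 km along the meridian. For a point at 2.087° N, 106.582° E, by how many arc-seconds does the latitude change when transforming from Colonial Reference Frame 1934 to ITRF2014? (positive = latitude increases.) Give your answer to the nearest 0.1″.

Δφ = 14.5″

1° of latitude = 110.9 km, so Δφ = 448.0 / 110900 = 0.0040397° = 14.543″.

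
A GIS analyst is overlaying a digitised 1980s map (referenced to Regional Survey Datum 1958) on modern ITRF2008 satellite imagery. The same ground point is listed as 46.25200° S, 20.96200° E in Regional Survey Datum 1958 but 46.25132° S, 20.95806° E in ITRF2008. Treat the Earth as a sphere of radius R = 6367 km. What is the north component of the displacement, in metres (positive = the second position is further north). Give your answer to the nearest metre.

Δφ = -46.25132° − -46.25200° = +0.00068°; Δλ = 20.95806° − 20.96200° = -0.00394°.
1° along a meridian = πR/180 = 111125 m.
ΔN = Δφ × 111125 = 75.6 m; ΔE = Δλ × 111125 × cos(-46.25200°) = -0.00394 × 111125 × 0.691488 = -302.8 m.

ΔN = 76 m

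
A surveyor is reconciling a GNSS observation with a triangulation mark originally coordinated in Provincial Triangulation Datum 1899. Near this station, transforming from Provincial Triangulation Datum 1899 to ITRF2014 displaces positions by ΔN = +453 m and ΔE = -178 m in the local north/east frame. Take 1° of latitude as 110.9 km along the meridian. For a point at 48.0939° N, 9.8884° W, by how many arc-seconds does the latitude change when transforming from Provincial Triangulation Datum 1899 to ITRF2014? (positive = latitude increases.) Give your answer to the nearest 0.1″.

1° of latitude = 110.9 km, so Δφ = 453.0 / 110900 = 0.0040848° = 14.705″.

Δφ = 14.7″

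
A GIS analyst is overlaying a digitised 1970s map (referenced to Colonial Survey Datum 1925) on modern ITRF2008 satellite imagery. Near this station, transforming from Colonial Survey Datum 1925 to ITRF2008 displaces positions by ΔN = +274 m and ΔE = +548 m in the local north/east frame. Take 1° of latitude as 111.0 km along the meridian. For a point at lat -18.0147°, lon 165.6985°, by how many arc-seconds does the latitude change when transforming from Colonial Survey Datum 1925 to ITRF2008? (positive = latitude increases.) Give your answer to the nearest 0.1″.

1° of latitude = 111.0 km, so Δφ = 274.0 / 111000 = 0.0024685° = 8.886″.

Δφ = 8.9″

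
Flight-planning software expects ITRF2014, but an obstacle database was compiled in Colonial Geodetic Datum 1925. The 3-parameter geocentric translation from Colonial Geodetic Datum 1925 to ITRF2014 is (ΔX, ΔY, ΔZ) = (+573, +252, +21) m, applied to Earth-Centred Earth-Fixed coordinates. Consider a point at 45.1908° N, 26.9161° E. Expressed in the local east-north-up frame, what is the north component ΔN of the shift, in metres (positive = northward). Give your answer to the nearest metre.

The local north axis is (−sin φ cos λ, −sin φ sin λ, cos φ), giving ΔN = -362.481 − 80.933 + 14.800 = -428.61 m.

ΔN = -429 m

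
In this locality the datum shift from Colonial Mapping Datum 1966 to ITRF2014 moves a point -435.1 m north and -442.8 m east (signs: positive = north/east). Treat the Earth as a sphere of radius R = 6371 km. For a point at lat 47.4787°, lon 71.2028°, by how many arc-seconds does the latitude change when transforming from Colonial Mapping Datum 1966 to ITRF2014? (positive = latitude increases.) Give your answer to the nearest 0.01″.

Δφ = -14.09″

On a sphere of radius R, 1 rad of latitude = R, so Δφ = ΔN / R = -435.1 / 6371000 = -6.8294e-05 rad = -14.087″.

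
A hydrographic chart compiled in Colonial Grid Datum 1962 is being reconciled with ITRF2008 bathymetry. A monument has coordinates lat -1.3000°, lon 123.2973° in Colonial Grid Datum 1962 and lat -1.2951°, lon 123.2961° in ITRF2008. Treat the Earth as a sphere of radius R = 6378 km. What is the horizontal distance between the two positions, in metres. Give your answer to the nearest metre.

Δφ = -1.2951° − -1.3000° = +0.0049°; Δλ = 123.2961° − 123.2973° = -0.0012°.
1° along a meridian = πR/180 = 111317 m.
ΔN = Δφ × 111317 = 545.5 m; ΔE = Δλ × 111317 × cos(-1.3000°) = -0.0012 × 111317 × 0.999743 = -133.5 m.
Distance = √(ΔE² + ΔN²) = √((-133.5)² + 545.5²) = 561.6 m.

562 m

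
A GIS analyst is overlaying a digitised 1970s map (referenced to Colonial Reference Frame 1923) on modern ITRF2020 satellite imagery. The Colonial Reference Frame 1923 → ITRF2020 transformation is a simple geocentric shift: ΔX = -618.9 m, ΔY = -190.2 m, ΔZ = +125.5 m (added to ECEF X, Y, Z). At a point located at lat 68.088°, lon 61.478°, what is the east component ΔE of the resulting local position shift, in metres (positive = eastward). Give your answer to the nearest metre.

At φ = 68.088°, λ = 61.478°: sin φ = 0.927758, cos φ = 0.373182, sin λ = 0.878634, cos λ = 0.477496.
ΔE = −sin λ·ΔX + cos λ·ΔY = −(0.878634)·(-618.9) + (0.477496)·(-190.2) = 452.97 m.

ΔE = 453 m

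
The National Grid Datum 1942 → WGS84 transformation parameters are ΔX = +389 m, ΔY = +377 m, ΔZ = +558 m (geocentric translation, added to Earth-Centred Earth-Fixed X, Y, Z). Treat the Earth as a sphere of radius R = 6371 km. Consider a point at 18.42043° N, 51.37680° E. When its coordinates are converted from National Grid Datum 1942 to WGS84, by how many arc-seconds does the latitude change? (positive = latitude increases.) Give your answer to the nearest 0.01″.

Δφ = 11.64″

sin φ = 0.315987, cos φ = 0.948763, sin λ = 0.781268, cos λ = 0.624196.
North component: ΔN = −sin φ cos λ·ΔX − sin φ sin λ·ΔY + cos φ·ΔZ = −(0.315987)(0.624196)(389) − (0.315987)(0.781268)(377) + (0.948763)(558) = 359.61 m.
1° of latitude spans πR/180 = 111195 m, so Δφ = 359.61 / 111195 × 3600 = 11.643″.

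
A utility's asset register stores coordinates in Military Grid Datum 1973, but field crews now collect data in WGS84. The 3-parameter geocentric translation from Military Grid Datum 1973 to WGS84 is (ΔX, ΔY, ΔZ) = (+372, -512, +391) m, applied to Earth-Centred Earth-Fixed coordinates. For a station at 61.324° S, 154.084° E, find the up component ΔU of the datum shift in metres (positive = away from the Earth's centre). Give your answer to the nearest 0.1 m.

ΔU = -611.0 m

At φ = -61.324°, λ = 154.084°: sin φ = -0.877347, cos φ = 0.479856, sin λ = 0.437053, cos λ = -0.899436.
ΔU = cos φ cos λ·ΔX + cos φ sin λ·ΔY + sin φ·ΔZ = (0.479856)(-0.899436)(372) + (0.479856)(0.437053)(-512) + (-0.877347)(391) = -610.98 m.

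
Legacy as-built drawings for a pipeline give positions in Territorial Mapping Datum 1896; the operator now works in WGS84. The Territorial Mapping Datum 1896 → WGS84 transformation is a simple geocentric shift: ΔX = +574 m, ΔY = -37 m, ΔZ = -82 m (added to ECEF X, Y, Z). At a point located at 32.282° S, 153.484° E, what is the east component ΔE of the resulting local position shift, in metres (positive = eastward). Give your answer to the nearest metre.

At φ = -32.282°, λ = 153.484°: sin φ = -0.534087, cos φ = 0.845430, sin λ = 0.446448, cos λ = -0.894810.
ΔE = −sin λ·ΔX + cos λ·ΔY = −(0.446448)·(574) + (-0.894810)·(-37) = -223.15 m.

ΔE = -223 m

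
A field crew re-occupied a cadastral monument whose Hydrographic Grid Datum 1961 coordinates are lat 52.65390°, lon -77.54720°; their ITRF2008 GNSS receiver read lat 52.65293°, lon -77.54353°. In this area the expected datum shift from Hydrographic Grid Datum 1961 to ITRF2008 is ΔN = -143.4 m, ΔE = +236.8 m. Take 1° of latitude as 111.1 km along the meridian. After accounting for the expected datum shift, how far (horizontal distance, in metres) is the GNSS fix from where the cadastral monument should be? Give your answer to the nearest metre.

37 m

Observed coordinate differences: Δφ = -0.00097°, Δλ = +0.00367°.
Converting to metres (1° lat = 111100 m, cos φ = 0.606628): observed ΔN = -107.8 m, observed ΔE = 247.3 m.
Subtracting the expected shift leaves a residual of -107.8 − (-143.4) = 35.6 m north and 247.3 − (236.8) = 10.5 m east.
Residual distance = √(35.6² + 10.5²) = 37.2 m.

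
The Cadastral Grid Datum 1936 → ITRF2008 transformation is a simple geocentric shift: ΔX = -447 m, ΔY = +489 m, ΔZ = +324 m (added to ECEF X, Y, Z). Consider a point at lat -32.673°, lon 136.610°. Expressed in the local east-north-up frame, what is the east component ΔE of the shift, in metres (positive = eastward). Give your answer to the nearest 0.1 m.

ΔE = -48.3 m

At φ = -32.673°, λ = 136.610°: sin φ = -0.539844, cos φ = 0.841765, sin λ = 0.686961, cos λ = -0.726695.
ΔE = −sin λ·ΔX + cos λ·ΔY = −(0.686961)·(-447) + (-0.726695)·(489) = -48.28 m.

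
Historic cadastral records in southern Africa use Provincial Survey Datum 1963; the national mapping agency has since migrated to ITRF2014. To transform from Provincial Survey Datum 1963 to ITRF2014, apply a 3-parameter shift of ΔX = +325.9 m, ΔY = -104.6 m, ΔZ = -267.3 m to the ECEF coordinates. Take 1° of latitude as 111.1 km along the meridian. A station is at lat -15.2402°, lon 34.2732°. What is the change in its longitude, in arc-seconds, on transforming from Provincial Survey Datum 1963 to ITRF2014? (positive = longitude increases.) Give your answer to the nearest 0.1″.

Δλ = -9.1″

sin φ = -0.262866, cos φ = 0.964832, sin λ = 0.563140, cos λ = 0.826362.
East component: ΔE = −sin λ·ΔX + cos λ·ΔY = −(0.563140)(325.9) + (0.826362)(-104.6) = -269.96 m.
1° of latitude spans 111100 m; at latitude φ, 1° of longitude spans that × cos φ = 107192.9 m, so Δλ = -269.96 / 107192.9 × 3600 = -9.067″.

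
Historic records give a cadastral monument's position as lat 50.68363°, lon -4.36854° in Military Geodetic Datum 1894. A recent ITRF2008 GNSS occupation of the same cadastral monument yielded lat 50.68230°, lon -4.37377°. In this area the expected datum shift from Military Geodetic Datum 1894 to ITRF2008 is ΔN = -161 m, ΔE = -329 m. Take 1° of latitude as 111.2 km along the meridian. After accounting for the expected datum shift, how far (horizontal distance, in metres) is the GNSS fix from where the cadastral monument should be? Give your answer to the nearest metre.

42 m

Observed coordinate differences: Δφ = -0.00133°, Δλ = -0.00523°.
Converting to metres (1° lat = 111200 m, cos φ = 0.633602): observed ΔN = -147.9 m, observed ΔE = -368.5 m.
Subtracting the expected shift leaves a residual of -147.9 − (-161) = 13.1 m north and -368.5 − (-329) = -39.5 m east.
Residual distance = √(13.1² + (-39.5)²) = 41.6 m.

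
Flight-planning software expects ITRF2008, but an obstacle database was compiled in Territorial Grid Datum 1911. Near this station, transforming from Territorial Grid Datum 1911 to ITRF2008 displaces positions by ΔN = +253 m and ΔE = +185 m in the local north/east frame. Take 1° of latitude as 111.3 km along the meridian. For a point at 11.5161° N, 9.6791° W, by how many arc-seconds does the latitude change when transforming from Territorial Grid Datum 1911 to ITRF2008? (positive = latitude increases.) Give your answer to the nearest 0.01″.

1° of latitude = 111.3 km, so Δφ = 253.0 / 111300 = 0.0022731° = 8.183″.

Δφ = 8.18″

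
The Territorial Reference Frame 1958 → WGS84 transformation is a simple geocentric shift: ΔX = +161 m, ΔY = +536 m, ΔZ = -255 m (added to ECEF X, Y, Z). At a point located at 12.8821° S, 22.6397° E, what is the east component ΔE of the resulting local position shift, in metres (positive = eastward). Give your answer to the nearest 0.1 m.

ΔE = 432.7 m

The local east axis at (φ, λ) is (−sin λ, cos λ, 0), so ΔE = −sin(22.6397°)·161 + cos(22.6397°)·536 = 432.72 m.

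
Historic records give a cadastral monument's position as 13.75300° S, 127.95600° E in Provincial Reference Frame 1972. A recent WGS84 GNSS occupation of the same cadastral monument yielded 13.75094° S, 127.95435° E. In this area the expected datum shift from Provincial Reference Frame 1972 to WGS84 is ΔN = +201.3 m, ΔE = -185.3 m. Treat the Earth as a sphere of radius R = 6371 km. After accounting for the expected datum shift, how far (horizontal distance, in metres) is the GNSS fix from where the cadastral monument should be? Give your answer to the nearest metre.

29 m

Observed coordinate differences: Δφ = +0.00206°, Δλ = -0.00165°.
Converting to metres (1° lat = 111195 m, cos φ = 0.971330): observed ΔN = 229.1 m, observed ΔE = -178.2 m.
Subtracting the expected shift leaves a residual of 229.1 − (201.3) = 27.8 m north and -178.2 − (-185.3) = 7.1 m east.
Residual distance = √(27.8² + 7.1²) = 28.7 m.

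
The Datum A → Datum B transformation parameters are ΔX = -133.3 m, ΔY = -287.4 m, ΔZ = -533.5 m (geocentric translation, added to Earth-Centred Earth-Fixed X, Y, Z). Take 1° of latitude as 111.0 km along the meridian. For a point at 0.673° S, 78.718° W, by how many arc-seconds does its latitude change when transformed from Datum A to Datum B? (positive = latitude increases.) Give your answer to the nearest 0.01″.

sin φ = -0.011746, cos φ = 0.999931, sin λ = -0.980676, cos λ = 0.195638.
North component: ΔN = −sin φ cos λ·ΔX − sin φ sin λ·ΔY + cos φ·ΔZ = −(-0.011746)(0.195638)(-133.3) − (-0.011746)(-0.980676)(-287.4) + (0.999931)(-533.5) = -530.46 m.
1° of latitude spans 111000 m, so Δφ = -530.46 / 111000 × 3600 = -17.204″.

Δφ = -17.20″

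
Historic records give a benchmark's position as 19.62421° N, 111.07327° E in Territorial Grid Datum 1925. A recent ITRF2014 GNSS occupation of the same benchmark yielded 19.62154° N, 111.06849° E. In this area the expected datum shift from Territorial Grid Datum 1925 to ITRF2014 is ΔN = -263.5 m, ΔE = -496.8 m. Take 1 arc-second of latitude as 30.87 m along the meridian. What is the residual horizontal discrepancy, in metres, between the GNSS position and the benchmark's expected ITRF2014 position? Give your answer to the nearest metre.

33 m

Observed coordinate differences: Δφ = -0.00267°, Δλ = -0.00478°.
Converting to metres (1° lat = 111132 m, cos φ = 0.941916): observed ΔN = -296.7 m, observed ΔE = -500.4 m.
Subtracting the expected shift leaves a residual of -296.7 − (-263.5) = -33.2 m north and -500.4 − (-496.8) = -3.6 m east.
Residual distance = √((-33.2)² + (-3.6)²) = 33.4 m.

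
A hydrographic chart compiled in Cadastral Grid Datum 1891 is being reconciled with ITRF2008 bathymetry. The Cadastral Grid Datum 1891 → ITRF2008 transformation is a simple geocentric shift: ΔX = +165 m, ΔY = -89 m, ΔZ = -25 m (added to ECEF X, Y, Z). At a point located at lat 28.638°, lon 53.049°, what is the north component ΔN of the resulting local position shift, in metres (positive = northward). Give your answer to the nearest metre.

ΔN = -35 m

The local north axis is (−sin φ cos λ, −sin φ sin λ, cos φ), giving ΔN = -47.538 + 34.088 − 21.942 = -35.39 m.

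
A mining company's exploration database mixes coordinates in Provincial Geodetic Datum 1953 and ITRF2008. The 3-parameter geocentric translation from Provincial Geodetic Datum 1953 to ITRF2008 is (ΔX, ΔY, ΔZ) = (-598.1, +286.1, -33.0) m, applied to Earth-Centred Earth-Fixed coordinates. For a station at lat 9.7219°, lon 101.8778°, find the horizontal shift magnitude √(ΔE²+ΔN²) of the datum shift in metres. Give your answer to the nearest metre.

The local east axis at (φ, λ) is (−sin λ, cos λ, 0), so ΔE = −sin(101.8778°)·(-598.1) + cos(101.8778°)·286.1 = 526.41 m.
The local north axis is (−sin φ cos λ, −sin φ sin λ, cos φ), giving ΔN = -20.788 − 47.278 − 32.526 = -100.59 m.
Horizontal magnitude = √(ΔE² + ΔN²) = √(526.41² + (-100.59)²) = 535.93 m.

536 m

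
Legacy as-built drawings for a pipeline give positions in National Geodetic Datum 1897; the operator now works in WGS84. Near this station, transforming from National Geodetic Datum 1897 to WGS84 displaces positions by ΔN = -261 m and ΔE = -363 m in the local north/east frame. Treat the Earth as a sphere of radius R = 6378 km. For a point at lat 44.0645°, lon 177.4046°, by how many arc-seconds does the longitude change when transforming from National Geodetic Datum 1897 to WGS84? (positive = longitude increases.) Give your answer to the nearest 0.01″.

At latitude 44.0645°, cos φ = 0.718557.
One radian of longitude at latitude φ spans R cos φ, so Δλ = ΔE / (R cos φ) = -363.0 / (6378000 × 0.718557) = -7.9206e-05 rad = -16.338″.

Δλ = -16.34″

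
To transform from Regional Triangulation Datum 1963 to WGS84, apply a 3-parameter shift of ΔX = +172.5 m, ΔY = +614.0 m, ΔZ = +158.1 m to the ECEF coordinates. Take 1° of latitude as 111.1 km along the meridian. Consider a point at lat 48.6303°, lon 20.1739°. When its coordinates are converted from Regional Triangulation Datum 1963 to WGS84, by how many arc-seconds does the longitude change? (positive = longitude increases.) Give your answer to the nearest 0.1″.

sin φ = 0.750461, cos φ = 0.660915, sin λ = 0.344871, cos λ = 0.938650.
East component: ΔE = −sin λ·ΔX + cos λ·ΔY = −(0.344871)(172.5) + (0.938650)(614.0) = 516.84 m.
1° of latitude spans 111100 m; at latitude φ, 1° of longitude spans that × cos φ = 73427.7 m, so Δλ = 516.84 / 73427.7 × 3600 = 25.340″.

Δλ = 25.3″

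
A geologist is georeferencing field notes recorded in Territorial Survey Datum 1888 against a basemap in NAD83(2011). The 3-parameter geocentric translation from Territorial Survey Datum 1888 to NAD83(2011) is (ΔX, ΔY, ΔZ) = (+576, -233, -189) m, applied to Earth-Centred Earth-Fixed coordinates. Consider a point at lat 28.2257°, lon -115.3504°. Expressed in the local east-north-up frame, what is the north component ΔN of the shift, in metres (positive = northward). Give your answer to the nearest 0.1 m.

ΔN = -149.5 m

At φ = 28.2257°, λ = -115.3504°: sin φ = 0.472946, cos φ = 0.881091, sin λ = -0.903706, cos λ = -0.428153.
ΔN = −sin φ cos λ·ΔX − sin φ sin λ·ΔY + cos φ·ΔZ = −(0.472946)(-0.428153)(576) − (0.472946)(-0.903706)(-233) + (0.881091)(-189) = -149.48 m.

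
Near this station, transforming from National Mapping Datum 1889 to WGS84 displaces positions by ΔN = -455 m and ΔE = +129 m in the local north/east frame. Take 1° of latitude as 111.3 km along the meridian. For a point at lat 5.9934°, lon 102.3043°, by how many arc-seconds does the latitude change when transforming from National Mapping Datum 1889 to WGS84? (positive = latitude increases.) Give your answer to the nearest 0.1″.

1° of latitude = 111.3 km, so Δφ = -455.0 / 111300 = -0.0040881° = -14.717″.

Δφ = -14.7″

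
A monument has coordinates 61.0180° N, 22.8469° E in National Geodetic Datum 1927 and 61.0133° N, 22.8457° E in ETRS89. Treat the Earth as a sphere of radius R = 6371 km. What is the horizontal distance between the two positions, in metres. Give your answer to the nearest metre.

527 m

Δφ = 61.0133° − 61.0180° = -0.0047°; Δλ = 22.8457° − 22.8469° = -0.0012°.
1° along a meridian = πR/180 = 111195 m.
ΔN = Δφ × 111195 = -522.6 m; ΔE = Δλ × 111195 × cos(61.0180°) = -0.0012 × 111195 × 0.484535 = -64.7 m.
Distance = √(ΔE² + ΔN²) = √((-64.7)² + (-522.6)²) = 526.6 m.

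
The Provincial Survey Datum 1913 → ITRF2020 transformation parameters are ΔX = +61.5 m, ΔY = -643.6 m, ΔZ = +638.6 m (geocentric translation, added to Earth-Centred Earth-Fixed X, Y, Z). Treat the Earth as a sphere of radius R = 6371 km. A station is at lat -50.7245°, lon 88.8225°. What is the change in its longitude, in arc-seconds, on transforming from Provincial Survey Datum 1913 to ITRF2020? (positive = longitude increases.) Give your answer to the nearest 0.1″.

sin φ = -0.774111, cos φ = 0.633050, sin λ = 0.999789, cos λ = 0.020550.
East component: ΔE = −sin λ·ΔX + cos λ·ΔY = −(0.999789)(61.5) + (0.020550)(-643.6) = -74.71 m.
1° of latitude spans πR/180 = 111195 m; at latitude φ, 1° of longitude spans that × cos φ = 70391.9 m, so Δλ = -74.71 / 70391.9 × 3600 = -3.821″.

Δλ = -3.8″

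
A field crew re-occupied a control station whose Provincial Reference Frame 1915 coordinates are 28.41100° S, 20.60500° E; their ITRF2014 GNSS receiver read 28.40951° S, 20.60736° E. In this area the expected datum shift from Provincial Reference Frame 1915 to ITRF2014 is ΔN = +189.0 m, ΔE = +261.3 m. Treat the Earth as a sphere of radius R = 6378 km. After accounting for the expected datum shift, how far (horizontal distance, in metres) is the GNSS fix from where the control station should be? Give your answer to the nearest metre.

38 m

Observed coordinate differences: Δφ = +0.00149°, Δλ = +0.00236°.
Converting to metres (1° lat = 111317 m, cos φ = 0.879557): observed ΔN = 165.9 m, observed ΔE = 231.1 m.
Subtracting the expected shift leaves a residual of 165.9 − (189.0) = -23.1 m north and 231.1 − (261.3) = -30.2 m east.
Residual distance = √((-23.1)² + (-30.2)²) = 38.1 m.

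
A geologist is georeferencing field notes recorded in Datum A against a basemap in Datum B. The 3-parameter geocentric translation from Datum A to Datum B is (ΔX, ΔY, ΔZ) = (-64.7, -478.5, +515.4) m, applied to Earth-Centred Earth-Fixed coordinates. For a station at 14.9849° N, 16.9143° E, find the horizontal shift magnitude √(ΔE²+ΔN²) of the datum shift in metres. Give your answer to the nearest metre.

704 m

The local east axis at (φ, λ) is (−sin λ, cos λ, 0), so ΔE = −sin(16.9143°)·(-64.7) + cos(16.9143°)·(-478.5) = -438.98 m.
The local north axis is (−sin φ cos λ, −sin φ sin λ, cos φ), giving ΔN = 16.005 + 35.996 + 497.873 = 549.87 m.
Horizontal magnitude = √(ΔE² + ΔN²) = √((-438.98)² + 549.87²) = 703.61 m.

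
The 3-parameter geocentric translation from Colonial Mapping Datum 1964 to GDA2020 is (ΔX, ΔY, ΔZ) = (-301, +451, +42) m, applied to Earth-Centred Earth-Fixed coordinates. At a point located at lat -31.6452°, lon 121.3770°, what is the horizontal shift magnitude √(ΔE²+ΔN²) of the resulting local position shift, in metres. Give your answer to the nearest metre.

The local east axis at (φ, λ) is (−sin λ, cos λ, 0), so ΔE = −sin(121.3770°)·(-301) + cos(121.3770°)·451 = 22.16 m.
The local north axis is (−sin φ cos λ, −sin φ sin λ, cos φ), giving ΔN = 82.225 + 202.017 + 35.755 = 320.00 m.
Horizontal magnitude = √(ΔE² + ΔN²) = √(22.16² + 320.00²) = 320.76 m.

321 m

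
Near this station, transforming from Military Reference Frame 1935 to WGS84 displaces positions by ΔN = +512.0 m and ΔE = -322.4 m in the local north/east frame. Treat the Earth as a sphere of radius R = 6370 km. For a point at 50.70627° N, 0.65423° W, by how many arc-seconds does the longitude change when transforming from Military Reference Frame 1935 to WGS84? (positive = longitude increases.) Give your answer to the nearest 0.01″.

At latitude 50.70627°, cos φ = 0.633296.
One radian of longitude at latitude φ spans R cos φ, so Δλ = ΔE / (R cos φ) = -322.4 / (6370000 × 0.633296) = -7.9919e-05 rad = -16.484″.

Δλ = -16.48″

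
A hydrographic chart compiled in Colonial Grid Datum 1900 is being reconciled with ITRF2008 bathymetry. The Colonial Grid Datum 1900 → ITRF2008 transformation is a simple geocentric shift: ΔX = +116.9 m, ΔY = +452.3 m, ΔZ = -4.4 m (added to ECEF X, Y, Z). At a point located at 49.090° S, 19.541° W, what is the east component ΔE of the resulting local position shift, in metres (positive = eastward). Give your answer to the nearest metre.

ΔE = 465 m

At φ = -49.090°, λ = -19.541°: sin φ = -0.755739, cos φ = 0.654873, sin λ = -0.334481, cos λ = 0.942402.
ΔE = −sin λ·ΔX + cos λ·ΔY = −(-0.334481)·(116.9) + (0.942402)·(452.3) = 465.35 m.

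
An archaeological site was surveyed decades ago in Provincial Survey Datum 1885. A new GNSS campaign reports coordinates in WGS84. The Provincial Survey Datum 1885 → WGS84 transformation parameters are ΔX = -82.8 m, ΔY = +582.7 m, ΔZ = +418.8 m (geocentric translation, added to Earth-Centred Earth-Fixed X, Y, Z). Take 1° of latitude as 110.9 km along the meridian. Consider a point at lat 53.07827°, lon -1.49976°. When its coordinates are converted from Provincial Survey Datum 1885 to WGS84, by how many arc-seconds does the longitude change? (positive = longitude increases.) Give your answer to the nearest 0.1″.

Δλ = 31.4″

sin φ = 0.799457, cos φ = 0.600723, sin λ = -0.026173, cos λ = 0.999657.
East component: ΔE = −sin λ·ΔX + cos λ·ΔY = −(-0.026173)(-82.8) + (0.999657)(582.7) = 580.33 m.
1° of latitude spans 110900 m; at latitude φ, 1° of longitude spans that × cos φ = 66620.2 m, so Δλ = 580.33 / 66620.2 × 3600 = 31.360″.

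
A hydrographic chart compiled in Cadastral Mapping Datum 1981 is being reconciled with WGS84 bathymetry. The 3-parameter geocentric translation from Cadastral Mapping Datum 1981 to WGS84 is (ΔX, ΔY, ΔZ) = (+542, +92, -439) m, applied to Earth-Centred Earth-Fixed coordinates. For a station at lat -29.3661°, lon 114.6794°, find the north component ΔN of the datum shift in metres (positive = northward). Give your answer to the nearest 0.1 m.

The local north axis is (−sin φ cos λ, −sin φ sin λ, cos φ), giving ΔN = -110.978 + 40.995 − 382.590 = -452.57 m.

ΔN = -452.6 m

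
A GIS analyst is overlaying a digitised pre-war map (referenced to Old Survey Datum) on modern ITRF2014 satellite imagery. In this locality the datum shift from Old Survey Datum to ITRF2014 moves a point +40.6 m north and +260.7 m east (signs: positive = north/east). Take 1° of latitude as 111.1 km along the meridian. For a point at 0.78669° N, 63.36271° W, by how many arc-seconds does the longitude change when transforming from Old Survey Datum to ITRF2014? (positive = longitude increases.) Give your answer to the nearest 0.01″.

At latitude 0.78669°, cos φ = 0.999906.
1° of longitude at this latitude = 111.1 × cos φ = 111.09 km, so Δλ = 260.7 / 111089.5 = 0.0023468° = 8.448″.

Δλ = 8.45″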